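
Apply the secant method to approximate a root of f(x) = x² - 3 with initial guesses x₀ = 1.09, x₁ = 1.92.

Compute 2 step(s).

f(x) = x² - 3
x₀ = 1.09, x₁ = 1.92

Secant formula: x_{n+1} = x_n - f(x_n)(x_n - x_{n-1})/(f(x_n) - f(x_{n-1}))

Iteration 1:
  f(1.090000) = -1.811900
  f(1.920000) = 0.686400
  x_2 = 1.920000 - 0.686400×(1.920000 - 1.090000)/(0.686400 - (-1.811900))
       = 1.691960
Iteration 2:
  f(1.920000) = 0.686400
  f(1.691960) = -0.137271
  x_3 = 1.691960 - (-0.137271)×(1.691960 - 1.920000)/(-0.137271 - 0.686400)
       = 1.729965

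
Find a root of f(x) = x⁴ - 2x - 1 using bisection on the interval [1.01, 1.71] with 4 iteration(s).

f(x) = x⁴ - 2x - 1
Initial interval: [1.01, 1.71]

Iteration 1:
  c_1 = (1.010000 + 1.710000)/2 = 1.360000
  f(c_1) = f(1.360000) = -0.298980
  f(a) × f(c) ≥ 0, new interval: [1.360000, 1.710000]
Iteration 2:
  c_2 = (1.360000 + 1.710000)/2 = 1.535000
  f(c_2) = f(1.535000) = 1.481796
  f(a) × f(c) < 0, new interval: [1.360000, 1.535000]
Iteration 3:
  c_3 = (1.360000 + 1.535000)/2 = 1.447500
  f(c_3) = f(1.447500) = 0.495099
  f(a) × f(c) < 0, new interval: [1.360000, 1.447500]
Iteration 4:
  c_4 = (1.360000 + 1.447500)/2 = 1.403750
  f(c_4) = f(1.403750) = 0.075426
  f(a) × f(c) < 0, new interval: [1.360000, 1.403750]

After 4 iteration(s), the approximation is c_4 = 1.403750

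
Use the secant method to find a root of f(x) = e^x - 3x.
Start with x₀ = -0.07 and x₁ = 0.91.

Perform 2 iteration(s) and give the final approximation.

f(x) = e^x - 3x
x₀ = -0.07, x₁ = 0.91

Secant formula: x_{n+1} = x_n - f(x_n)(x_n - x_{n-1})/(f(x_n) - f(x_{n-1}))

Iteration 1:
  f(-0.070000) = 1.142394
  f(0.910000) = -0.245677
  x_2 = 0.910000 - (-0.245677)×(0.910000 - (-0.070000))/(-0.245677 - 1.142394)
       = 0.736548
Iteration 2:
  f(0.910000) = -0.245677
  f(0.736548) = -0.120931
  x_3 = 0.736548 - (-0.120931)×(0.736548 - 0.910000)/(-0.120931 - (-0.245677))
       = 0.568401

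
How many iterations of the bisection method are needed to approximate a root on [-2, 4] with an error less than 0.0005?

We need (b-a)/2^n ≤ 0.0005
(4 - (-2))/2^n ≤ 0.0005
6/2^n ≤ 0.0005
2^n ≥ 12000
n ≥ log₂(12000) = 13.55
n ≥ 14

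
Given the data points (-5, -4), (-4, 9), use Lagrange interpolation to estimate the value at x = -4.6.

Lagrange interpolation formula:
P(x) = Σ yᵢ × Lᵢ(x)
where Lᵢ(x) = Π_{j≠i} (x - xⱼ)/(xᵢ - xⱼ)

L_0(-4.6) = (-4.6 - (-4))/(-5 - (-4)) = 0.600000
L_1(-4.6) = (-4.6 - (-5))/(-4 - (-5)) = 0.400000

P(-4.6) = (-4)×L_0(-4.6) + 9×L_1(-4.6)
P(-4.6) = 1.200000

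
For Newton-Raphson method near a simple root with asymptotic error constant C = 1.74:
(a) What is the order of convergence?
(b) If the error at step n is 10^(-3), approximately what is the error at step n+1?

(a) Newton-Raphson has quadratic (order 2) convergence near simple roots.
    This means |e_{n+1}| ≈ C|e_n|².

(b) With |e_n| = 10^(-3) and C = 1.74:
    |e_{n+1}| ≈ 1.74 × (10^(-3))² = 1.74 × 10^(-6)

(a) 2 (quadratic); (b) |e_{n+1}| ≈ 1.740e-06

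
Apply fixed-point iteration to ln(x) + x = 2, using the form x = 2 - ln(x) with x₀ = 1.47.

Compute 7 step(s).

Equation: ln(x) + x = 2
Fixed-point form: x = 2 - ln(x)
x₀ = 1.47

x_1 = g(1.470000) = 1.614738
x_2 = g(1.614738) = 1.520828
x_3 = g(1.520828) = 1.580745
x_4 = g(1.580745) = 1.542104
x_5 = g(1.542104) = 1.566853
x_6 = g(1.566853) = 1.550931
x_7 = g(1.550931) = 1.561145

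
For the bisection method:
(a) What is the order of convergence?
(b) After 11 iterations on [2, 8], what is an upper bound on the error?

(a) Bisection has linear (order 1) convergence; the error is halved each step.

(b) Error bound = (b-a)/2^n = (8 - 2)/2^{11}
    = 6/2^{11}

(a) 1 (linear); (b) error ≤ 2.93e-03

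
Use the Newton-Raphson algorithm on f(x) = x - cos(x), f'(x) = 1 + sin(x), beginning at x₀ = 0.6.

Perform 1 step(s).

f(x) = x - cos(x)
f'(x) = 1 + sin(x)
x₀ = 0.6

Newton-Raphson formula: x_{n+1} = x_n - f(x_n)/f'(x_n)

Iteration 1:
  f(0.600000) = -0.225336
  f'(0.600000) = 1.564642
  x_1 = 0.600000 - (-0.225336)/1.564642 = 0.744017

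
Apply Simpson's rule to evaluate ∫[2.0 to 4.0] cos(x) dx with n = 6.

f(x) = cos(x)
a = 2.0, b = 4.0, n = 6
h = (b - a)/n = 0.333333

Simpson's rule: (h/3)[f(x₀) + 4f(x₁) + 2f(x₂) + ... + f(xₙ)]

x_0 = 2.0000, f(x_0) = -0.416147, coefficient = 1
x_1 = 2.3333, f(x_1) = -0.690758, coefficient = 4
x_2 = 2.6667, f(x_2) = -0.889327, coefficient = 2
x_3 = 3.0000, f(x_3) = -0.989992, coefficient = 4
x_4 = 3.3333, f(x_4) = -0.981674, coefficient = 2
x_5 = 3.6667, f(x_5) = -0.865287, coefficient = 4
x_6 = 4.0000, f(x_6) = -0.653644, coefficient = 1

I ≈ (0.333333/3) × -14.995942 = -1.666216
Exact value: -1.666100
Error: 0.000116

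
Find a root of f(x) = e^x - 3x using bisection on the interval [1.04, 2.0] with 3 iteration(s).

f(x) = e^x - 3x
Initial interval: [1.04, 2.0]

Iteration 1:
  c_1 = (1.040000 + 2.000000)/2 = 1.520000
  f(c_1) = f(1.520000) = 0.012225
  f(a) × f(c) < 0, new interval: [1.040000, 1.520000]
Iteration 2:
  c_2 = (1.040000 + 1.520000)/2 = 1.280000
  f(c_2) = f(1.280000) = -0.243360
  f(a) × f(c) ≥ 0, new interval: [1.280000, 1.520000]
Iteration 3:
  c_3 = (1.280000 + 1.520000)/2 = 1.400000
  f(c_3) = f(1.400000) = -0.144800
  f(a) × f(c) ≥ 0, new interval: [1.400000, 1.520000]

After 3 iteration(s), the approximation is c_3 = 1.400000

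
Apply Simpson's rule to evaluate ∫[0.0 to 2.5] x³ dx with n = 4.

f(x) = x³
a = 0.0, b = 2.5, n = 4
h = (b - a)/n = 0.625000

Simpson's rule: (h/3)[f(x₀) + 4f(x₁) + 2f(x₂) + ... + f(xₙ)]

x_0 = 0.0000, f(x_0) = 0.000000, coefficient = 1
x_1 = 0.6250, f(x_1) = 0.244141, coefficient = 4
x_2 = 1.2500, f(x_2) = 1.953125, coefficient = 2
x_3 = 1.8750, f(x_3) = 6.591797, coefficient = 4
x_4 = 2.5000, f(x_4) = 15.625000, coefficient = 1

I ≈ (0.625000/3) × 46.875000 = 9.765625
Exact value: 9.765625
Error: 0.000000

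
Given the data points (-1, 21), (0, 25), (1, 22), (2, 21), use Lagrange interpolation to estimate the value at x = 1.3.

Lagrange interpolation formula:
P(x) = Σ yᵢ × Lᵢ(x)
where Lᵢ(x) = Π_{j≠i} (x - xⱼ)/(xᵢ - xⱼ)

L_0(1.3) = (1.3 - 0)/(-1 - 0) × (1.3 - 1)/(-1 - 1) × (1.3 - 2)/(-1 - 2) = 0.045500
L_1(1.3) = (1.3 - (-1))/(0 - (-1)) × (1.3 - 1)/(0 - 1) × (1.3 - 2)/(0 - 2) = -0.241500
L_2(1.3) = (1.3 - (-1))/(1 - (-1)) × (1.3 - 0)/(1 - 0) × (1.3 - 2)/(1 - 2) = 1.046500
L_3(1.3) = (1.3 - (-1))/(2 - (-1)) × (1.3 - 0)/(2 - 0) × (1.3 - 1)/(2 - 1) = 0.149500

P(1.3) = 21×L_0(1.3) + 25×L_1(1.3) + 22×L_2(1.3) + 21×L_3(1.3)
P(1.3) = 21.080500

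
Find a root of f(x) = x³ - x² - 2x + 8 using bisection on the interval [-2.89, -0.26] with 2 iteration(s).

f(x) = x³ - x² - 2x + 8
Initial interval: [-2.89, -0.26]

Iteration 1:
  c_1 = (-2.890000 + (-0.260000))/2 = -1.575000
  f(c_1) = f(-1.575000) = 4.762391
  f(a) × f(c) < 0, new interval: [-2.890000, -1.575000]
Iteration 2:
  c_2 = (-2.890000 + (-1.575000))/2 = -2.232500
  f(c_2) = f(-2.232500) = -3.645962
  f(a) × f(c) ≥ 0, new interval: [-2.232500, -1.575000]

After 2 iteration(s), the approximation is c_2 = -2.232500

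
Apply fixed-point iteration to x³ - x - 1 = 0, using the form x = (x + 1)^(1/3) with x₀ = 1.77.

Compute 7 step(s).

Equation: x³ - x - 1 = 0
Fixed-point form: x = (x + 1)^(1/3)
x₀ = 1.77

x_1 = g(1.770000) = 1.404408
x_2 = g(1.404408) = 1.339685
x_3 = g(1.339685) = 1.327555
x_4 = g(1.327555) = 1.325257
x_5 = g(1.325257) = 1.324820
x_6 = g(1.324820) = 1.324737
x_7 = g(1.324737) = 1.324722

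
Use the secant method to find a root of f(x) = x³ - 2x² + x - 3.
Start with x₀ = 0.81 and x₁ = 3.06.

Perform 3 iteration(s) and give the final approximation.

f(x) = x³ - 2x² + x - 3
x₀ = 0.81, x₁ = 3.06

Secant formula: x_{n+1} = x_n - f(x_n)(x_n - x_{n-1})/(f(x_n) - f(x_{n-1}))

Iteration 1:
  f(0.810000) = -2.970759
  f(3.060000) = 9.985416
  x_2 = 3.060000 - 9.985416×(3.060000 - 0.810000)/(9.985416 - (-2.970759))
       = 1.325909
Iteration 2:
  f(3.060000) = 9.985416
  f(1.325909) = -2.859166
  x_3 = 1.325909 - (-2.859166)×(1.325909 - 3.060000)/(-2.859166 - 9.985416)
       = 1.711913
Iteration 3:
  f(1.325909) = -2.859166
  f(1.711913) = -2.132369
  x_4 = 1.711913 - (-2.132369)×(1.711913 - 1.325909)/(-2.132369 - (-2.859166))
       = 2.844419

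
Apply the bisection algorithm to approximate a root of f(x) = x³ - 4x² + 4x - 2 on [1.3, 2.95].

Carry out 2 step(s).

f(x) = x³ - 4x² + 4x - 2
Initial interval: [1.3, 2.95]

Iteration 1:
  c_1 = (1.300000 + 2.950000)/2 = 2.125000
  f(c_1) = f(2.125000) = -1.966797
  f(a) × f(c) ≥ 0, new interval: [2.125000, 2.950000]
Iteration 2:
  c_2 = (2.125000 + 2.950000)/2 = 2.537500
  f(c_2) = f(2.537500) = -1.266900
  f(a) × f(c) ≥ 0, new interval: [2.537500, 2.950000]

After 2 iteration(s), the approximation is c_2 = 2.537500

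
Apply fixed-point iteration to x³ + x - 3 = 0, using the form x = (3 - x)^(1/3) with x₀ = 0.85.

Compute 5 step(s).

Equation: x³ + x - 3 = 0
Fixed-point form: x = (3 - x)^(1/3)
x₀ = 0.85

x_1 = g(0.850000) = 1.290663
x_2 = g(1.290663) = 1.195664
x_3 = g(1.195664) = 1.217416
x_4 = g(1.217416) = 1.212504
x_5 = g(1.212504) = 1.213617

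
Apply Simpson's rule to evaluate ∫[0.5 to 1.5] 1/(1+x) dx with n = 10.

f(x) = 1/(1+x)
a = 0.5, b = 1.5, n = 10
h = (b - a)/n = 0.100000

Simpson's rule: (h/3)[f(x₀) + 4f(x₁) + 2f(x₂) + ... + f(xₙ)]

x_0 = 0.5000, f(x_0) = 0.666667, coefficient = 1
x_1 = 0.6000, f(x_1) = 0.625000, coefficient = 4
x_2 = 0.7000, f(x_2) = 0.588235, coefficient = 2
x_3 = 0.8000, f(x_3) = 0.555556, coefficient = 4
x_4 = 0.9000, f(x_4) = 0.526316, coefficient = 2
x_5 = 1.0000, f(x_5) = 0.500000, coefficient = 4
x_6 = 1.1000, f(x_6) = 0.476190, coefficient = 2
x_7 = 1.2000, f(x_7) = 0.454545, coefficient = 4
x_8 = 1.3000, f(x_8) = 0.434783, coefficient = 2
x_9 = 1.4000, f(x_9) = 0.416667, coefficient = 4
x_10 = 1.5000, f(x_10) = 0.400000, coefficient = 1

I ≈ (0.100000/3) × 15.324786 = 0.510826
Exact value: 0.510826
Error: 0.000001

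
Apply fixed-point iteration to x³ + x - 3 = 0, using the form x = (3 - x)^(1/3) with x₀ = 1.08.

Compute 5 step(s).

Equation: x³ + x - 3 = 0
Fixed-point form: x = (3 - x)^(1/3)
x₀ = 1.08

x_1 = g(1.080000) = 1.242893
x_2 = g(1.242893) = 1.206700
x_3 = g(1.206700) = 1.214929
x_4 = g(1.214929) = 1.213068
x_5 = g(1.213068) = 1.213489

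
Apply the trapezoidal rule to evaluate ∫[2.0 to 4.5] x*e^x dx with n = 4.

f(x) = x*e^x
a = 2.0, b = 4.5, n = 4
h = (b - a)/n = 0.625000

Trapezoidal rule: (h/2)[f(x₀) + 2f(x₁) + 2f(x₂) + ... + f(xₙ)]

x_0 = 2.0000, f(x_0) = 14.778112, coefficient = 1
x_1 = 2.6250, f(x_1) = 36.237007, coefficient = 2
x_2 = 3.2500, f(x_2) = 83.818605, coefficient = 2
x_3 = 3.8750, f(x_3) = 186.707956, coefficient = 2
x_4 = 4.5000, f(x_4) = 405.077091, coefficient = 1

I ≈ (0.625000/2) × 1033.382339 = 322.931981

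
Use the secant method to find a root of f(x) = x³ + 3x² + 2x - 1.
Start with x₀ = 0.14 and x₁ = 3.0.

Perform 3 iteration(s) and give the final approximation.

f(x) = x³ + 3x² + 2x - 1
x₀ = 0.14, x₁ = 3.0

Secant formula: x_{n+1} = x_n - f(x_n)(x_n - x_{n-1})/(f(x_n) - f(x_{n-1}))

Iteration 1:
  f(0.140000) = -0.658456
  f(3.000000) = 59.000000
  x_2 = 3.000000 - 59.000000×(3.000000 - 0.140000)/(59.000000 - (-0.658456))
       = 0.171566
Iteration 2:
  f(3.000000) = 59.000000
  f(0.171566) = -0.563513
  x_3 = 0.171566 - (-0.563513)×(0.171566 - 3.000000)/(-0.563513 - 59.000000)
       = 0.198325
Iteration 3:
  f(0.171566) = -0.563513
  f(0.198325) = -0.477551
  x_4 = 0.198325 - (-0.477551)×(0.198325 - 0.171566)/(-0.477551 - (-0.563513))
       = 0.346980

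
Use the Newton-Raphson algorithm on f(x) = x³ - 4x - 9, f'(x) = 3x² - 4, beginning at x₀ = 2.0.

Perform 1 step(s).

f(x) = x³ - 4x - 9
f'(x) = 3x² - 4
x₀ = 2.0

Newton-Raphson formula: x_{n+1} = x_n - f(x_n)/f'(x_n)

Iteration 1:
  f(2.000000) = -9.000000
  f'(2.000000) = 8.000000
  x_1 = 2.000000 - (-9.000000)/8.000000 = 3.125000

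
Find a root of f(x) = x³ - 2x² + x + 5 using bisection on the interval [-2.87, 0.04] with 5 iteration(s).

f(x) = x³ - 2x² + x + 5
Initial interval: [-2.87, 0.04]

Iteration 1:
  c_1 = (-2.870000 + 0.040000)/2 = -1.415000
  f(c_1) = f(-1.415000) = -3.252598
  f(a) × f(c) ≥ 0, new interval: [-1.415000, 0.040000]
Iteration 2:
  c_2 = (-1.415000 + 0.040000)/2 = -0.687500
  f(c_2) = f(-0.687500) = 3.042236
  f(a) × f(c) < 0, new interval: [-1.415000, -0.687500]
Iteration 3:
  c_3 = (-1.415000 + (-0.687500))/2 = -1.051250
  f(c_3) = f(-1.051250) = 0.576733
  f(a) × f(c) < 0, new interval: [-1.415000, -1.051250]
Iteration 4:
  c_4 = (-1.415000 + (-1.051250))/2 = -1.233125
  f(c_4) = f(-1.233125) = -1.149406
  f(a) × f(c) ≥ 0, new interval: [-1.233125, -1.051250]
Iteration 5:
  c_5 = (-1.233125 + (-1.051250))/2 = -1.142187
  f(c_5) = f(-1.142187) = -0.241461
  f(a) × f(c) ≥ 0, new interval: [-1.142187, -1.051250]

After 5 iteration(s), the approximation is c_5 = -1.142187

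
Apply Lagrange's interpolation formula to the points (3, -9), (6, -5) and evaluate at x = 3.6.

Lagrange interpolation formula:
P(x) = Σ yᵢ × Lᵢ(x)
where Lᵢ(x) = Π_{j≠i} (x - xⱼ)/(xᵢ - xⱼ)

L_0(3.6) = (3.6 - 6)/(3 - 6) = 0.800000
L_1(3.6) = (3.6 - 3)/(6 - 3) = 0.200000

P(3.6) = (-9)×L_0(3.6) + (-5)×L_1(3.6)
P(3.6) = -8.200000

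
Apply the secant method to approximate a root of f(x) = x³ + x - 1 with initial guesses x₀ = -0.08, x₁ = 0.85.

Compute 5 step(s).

f(x) = x³ + x - 1
x₀ = -0.08, x₁ = 0.85

Secant formula: x_{n+1} = x_n - f(x_n)(x_n - x_{n-1})/(f(x_n) - f(x_{n-1}))

Iteration 1:
  f(-0.080000) = -1.080512
  f(0.850000) = 0.464125
  x_2 = 0.850000 - 0.464125×(0.850000 - (-0.080000))/(0.464125 - (-1.080512))
       = 0.570558
Iteration 2:
  f(0.850000) = 0.464125
  f(0.570558) = -0.243704
  x_3 = 0.570558 - (-0.243704)×(0.570558 - 0.850000)/(-0.243704 - 0.464125)
       = 0.666769
Iteration 3:
  f(0.570558) = -0.243704
  f(0.666769) = -0.036797
  x_4 = 0.666769 - (-0.036797)×(0.666769 - 0.570558)/(-0.036797 - (-0.243704))
       = 0.683880
Iteration 4:
  f(0.666769) = -0.036797
  f(0.683880) = 0.003725
  x_5 = 0.683880 - 0.003725×(0.683880 - 0.666769)/(0.003725 - (-0.036797))
       = 0.682307
Iteration 5:
  f(0.683880) = 0.003725
  f(0.682307) = -0.000050
  x_6 = 0.682307 - (-0.000050)×(0.682307 - 0.683880)/(-0.000050 - 0.003725)
       = 0.682328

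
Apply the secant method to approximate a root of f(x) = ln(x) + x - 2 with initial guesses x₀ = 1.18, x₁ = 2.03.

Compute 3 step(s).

f(x) = ln(x) + x - 2
x₀ = 1.18, x₁ = 2.03

Secant formula: x_{n+1} = x_n - f(x_n)(x_n - x_{n-1})/(f(x_n) - f(x_{n-1}))

Iteration 1:
  f(1.180000) = -0.654486
  f(2.030000) = 0.738036
  x_2 = 2.030000 - 0.738036×(2.030000 - 1.180000)/(0.738036 - (-0.654486))
       = 1.579500
Iteration 2:
  f(2.030000) = 0.738036
  f(1.579500) = 0.036609
  x_3 = 1.579500 - 0.036609×(1.579500 - 2.030000)/(0.036609 - 0.738036)
       = 1.555988
Iteration 3:
  f(1.579500) = 0.036609
  f(1.555988) = -0.001902
  x_4 = 1.555988 - (-0.001902)×(1.555988 - 1.579500)/(-0.001902 - 0.036609)
       = 1.557149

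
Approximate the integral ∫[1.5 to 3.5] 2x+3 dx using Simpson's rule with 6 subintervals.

f(x) = 2x+3
a = 1.5, b = 3.5, n = 6
h = (b - a)/n = 0.333333

Simpson's rule: (h/3)[f(x₀) + 4f(x₁) + 2f(x₂) + ... + f(xₙ)]

x_0 = 1.5000, f(x_0) = 6.000000, coefficient = 1
x_1 = 1.8333, f(x_1) = 6.666667, coefficient = 4
x_2 = 2.1667, f(x_2) = 7.333333, coefficient = 2
x_3 = 2.5000, f(x_3) = 8.000000, coefficient = 4
x_4 = 2.8333, f(x_4) = 8.666667, coefficient = 2
x_5 = 3.1667, f(x_5) = 9.333333, coefficient = 4
x_6 = 3.5000, f(x_6) = 10.000000, coefficient = 1

I ≈ (0.333333/3) × 144.000000 = 16.000000
Exact value: 16.000000
Error: 0.000000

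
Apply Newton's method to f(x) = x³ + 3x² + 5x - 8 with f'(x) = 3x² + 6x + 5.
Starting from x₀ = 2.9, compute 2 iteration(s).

f(x) = x³ + 3x² + 5x - 8
f'(x) = 3x² + 6x + 5
x₀ = 2.9

Newton-Raphson formula: x_{n+1} = x_n - f(x_n)/f'(x_n)

Iteration 1:
  f(2.900000) = 56.119000
  f'(2.900000) = 47.630000
  x_1 = 2.900000 - 56.119000/47.630000 = 1.721772
Iteration 2:
  f(1.721772) = 14.606547
  f'(1.721772) = 24.224128
  x_2 = 1.721772 - 14.606547/24.224128 = 1.118797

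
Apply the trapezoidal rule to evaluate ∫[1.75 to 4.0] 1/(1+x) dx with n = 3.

f(x) = 1/(1+x)
a = 1.75, b = 4.0, n = 3
h = (b - a)/n = 0.750000

Trapezoidal rule: (h/2)[f(x₀) + 2f(x₁) + 2f(x₂) + ... + f(xₙ)]

x_0 = 1.7500, f(x_0) = 0.363636, coefficient = 1
x_1 = 2.5000, f(x_1) = 0.285714, coefficient = 2
x_2 = 3.2500, f(x_2) = 0.235294, coefficient = 2
x_3 = 4.0000, f(x_3) = 0.200000, coefficient = 1

I ≈ (0.750000/2) × 1.605653 = 0.602120
Exact value: 0.597837
Error: 0.004283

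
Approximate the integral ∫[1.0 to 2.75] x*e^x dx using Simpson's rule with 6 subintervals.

f(x) = x*e^x
a = 1.0, b = 2.75, n = 6
h = (b - a)/n = 0.291667

Simpson's rule: (h/3)[f(x₀) + 4f(x₁) + 2f(x₂) + ... + f(xₙ)]

x_0 = 1.0000, f(x_0) = 2.718282, coefficient = 1
x_1 = 1.2917, f(x_1) = 4.700176, coefficient = 4
x_2 = 1.5833, f(x_2) = 7.712679, coefficient = 2
x_3 = 1.8750, f(x_3) = 12.226536, coefficient = 4
x_4 = 2.1667, f(x_4) = 18.913133, coefficient = 2
x_5 = 2.4583, f(x_5) = 28.726411, coefficient = 4
x_6 = 2.7500, f(x_6) = 43.017238, coefficient = 1

I ≈ (0.291667/3) × 281.599638 = 27.377743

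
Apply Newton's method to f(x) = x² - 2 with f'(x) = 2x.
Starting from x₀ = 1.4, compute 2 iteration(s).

f(x) = x² - 2
f'(x) = 2x
x₀ = 1.4

Newton-Raphson formula: x_{n+1} = x_n - f(x_n)/f'(x_n)

Iteration 1:
  f(1.400000) = -0.040000
  f'(1.400000) = 2.800000
  x_1 = 1.400000 - (-0.040000)/2.800000 = 1.414286
Iteration 2:
  f(1.414286) = 0.000204
  f'(1.414286) = 2.828571
  x_2 = 1.414286 - 0.000204/2.828571 = 1.414214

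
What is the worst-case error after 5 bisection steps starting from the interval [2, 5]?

Bisection error bound: |error| ≤ (b-a)/2^n
|error| ≤ (5 - 2)/2^5 = 3/2^5
|error| ≤ 0.0937500000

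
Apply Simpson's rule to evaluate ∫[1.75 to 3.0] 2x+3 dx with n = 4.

f(x) = 2x+3
a = 1.75, b = 3.0, n = 4
h = (b - a)/n = 0.312500

Simpson's rule: (h/3)[f(x₀) + 4f(x₁) + 2f(x₂) + ... + f(xₙ)]

x_0 = 1.7500, f(x_0) = 6.500000, coefficient = 1
x_1 = 2.0625, f(x_1) = 7.125000, coefficient = 4
x_2 = 2.3750, f(x_2) = 7.750000, coefficient = 2
x_3 = 2.6875, f(x_3) = 8.375000, coefficient = 4
x_4 = 3.0000, f(x_4) = 9.000000, coefficient = 1

I ≈ (0.312500/3) × 93.000000 = 9.687500
Exact value: 9.687500
Error: 0.000000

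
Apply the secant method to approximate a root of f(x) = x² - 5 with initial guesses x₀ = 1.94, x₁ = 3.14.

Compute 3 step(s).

f(x) = x² - 5
x₀ = 1.94, x₁ = 3.14

Secant formula: x_{n+1} = x_n - f(x_n)(x_n - x_{n-1})/(f(x_n) - f(x_{n-1}))

Iteration 1:
  f(1.940000) = -1.236400
  f(3.140000) = 4.859600
  x_2 = 3.140000 - 4.859600×(3.140000 - 1.940000)/(4.859600 - (-1.236400))
       = 2.183386
Iteration 2:
  f(3.140000) = 4.859600
  f(2.183386) = -0.232826
  x_3 = 2.183386 - (-0.232826)×(2.183386 - 3.140000)/(-0.232826 - 4.859600)
       = 2.227122
Iteration 3:
  f(2.183386) = -0.232826
  f(2.227122) = -0.039926
  x_4 = 2.227122 - (-0.039926)×(2.227122 - 2.183386)/(-0.039926 - (-0.232826))
       = 2.236175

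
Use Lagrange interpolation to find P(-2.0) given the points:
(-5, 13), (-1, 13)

Lagrange interpolation formula:
P(x) = Σ yᵢ × Lᵢ(x)
where Lᵢ(x) = Π_{j≠i} (x - xⱼ)/(xᵢ - xⱼ)

L_0(-2.0) = (-2.0 - (-1))/(-5 - (-1)) = 0.250000
L_1(-2.0) = (-2.0 - (-5))/(-1 - (-5)) = 0.750000

P(-2.0) = 13×L_0(-2.0) + 13×L_1(-2.0)
P(-2.0) = 13.000000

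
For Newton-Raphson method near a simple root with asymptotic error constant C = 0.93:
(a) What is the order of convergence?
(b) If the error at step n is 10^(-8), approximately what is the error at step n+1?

(a) Newton-Raphson has quadratic (order 2) convergence near simple roots.
    This means |e_{n+1}| ≈ C|e_n|².

(b) With |e_n| = 10^(-8) and C = 0.93:
    |e_{n+1}| ≈ 0.93 × (10^(-8))² = 0.93 × 10^(-16)

(a) 2 (quadratic); (b) |e_{n+1}| ≈ 9.300e-17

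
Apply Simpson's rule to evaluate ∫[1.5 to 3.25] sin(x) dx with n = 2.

f(x) = sin(x)
a = 1.5, b = 3.25, n = 2
h = (b - a)/n = 0.875000

Simpson's rule: (h/3)[f(x₀) + 4f(x₁) + 2f(x₂) + ... + f(xₙ)]

x_0 = 1.5000, f(x_0) = 0.997495, coefficient = 1
x_1 = 2.3750, f(x_1) = 0.693685, coefficient = 4
x_2 = 3.2500, f(x_2) = -0.108195, coefficient = 1

I ≈ (0.875000/3) × 3.664040 = 1.068678
Exact value: 1.064867
Error: 0.003811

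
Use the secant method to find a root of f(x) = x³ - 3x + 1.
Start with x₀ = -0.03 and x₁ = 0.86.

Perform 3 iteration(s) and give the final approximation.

f(x) = x³ - 3x + 1
x₀ = -0.03, x₁ = 0.86

Secant formula: x_{n+1} = x_n - f(x_n)(x_n - x_{n-1})/(f(x_n) - f(x_{n-1}))

Iteration 1:
  f(-0.030000) = 1.089973
  f(0.860000) = -0.943944
  x_2 = 0.860000 - (-0.943944)×(0.860000 - (-0.030000))/(-0.943944 - 1.089973)
       = 0.446950
Iteration 2:
  f(0.860000) = -0.943944
  f(0.446950) = -0.251564
  x_3 = 0.446950 - (-0.251564)×(0.446950 - 0.860000)/(-0.251564 - (-0.943944))
       = 0.296875
Iteration 3:
  f(0.446950) = -0.251564
  f(0.296875) = 0.135541
  x_4 = 0.296875 - 0.135541×(0.296875 - 0.446950)/(0.135541 - (-0.251564))
       = 0.349422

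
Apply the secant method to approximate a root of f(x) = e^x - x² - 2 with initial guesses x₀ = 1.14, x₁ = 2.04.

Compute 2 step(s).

f(x) = e^x - x² - 2
x₀ = 1.14, x₁ = 2.04

Secant formula: x_{n+1} = x_n - f(x_n)(x_n - x_{n-1})/(f(x_n) - f(x_{n-1}))

Iteration 1:
  f(1.140000) = -0.172832
  f(2.040000) = 1.529009
  x_2 = 2.040000 - 1.529009×(2.040000 - 1.140000)/(1.529009 - (-0.172832))
       = 1.231400
Iteration 2:
  f(2.040000) = 1.529009
  f(1.231400) = -0.090323
  x_3 = 1.231400 - (-0.090323)×(1.231400 - 2.040000)/(-0.090323 - 1.529009)
       = 1.276502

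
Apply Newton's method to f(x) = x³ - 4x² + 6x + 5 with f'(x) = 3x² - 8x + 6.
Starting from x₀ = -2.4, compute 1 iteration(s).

f(x) = x³ - 4x² + 6x + 5
f'(x) = 3x² - 8x + 6
x₀ = -2.4

Newton-Raphson formula: x_{n+1} = x_n - f(x_n)/f'(x_n)

Iteration 1:
  f(-2.400000) = -46.264000
  f'(-2.400000) = 42.480000
  x_1 = -2.400000 - (-46.264000)/42.480000 = -1.310923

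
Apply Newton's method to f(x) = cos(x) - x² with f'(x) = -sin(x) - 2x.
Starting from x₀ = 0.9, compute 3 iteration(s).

f(x) = cos(x) - x²
f'(x) = -sin(x) - 2x
x₀ = 0.9

Newton-Raphson formula: x_{n+1} = x_n - f(x_n)/f'(x_n)

Iteration 1:
  f(0.900000) = -0.188390
  f'(0.900000) = -2.583327
  x_1 = 0.900000 - (-0.188390)/(-2.583327) = 0.827075
Iteration 2:
  f(0.827075) = -0.007021
  f'(0.827075) = -2.390103
  x_2 = 0.827075 - (-0.007021)/(-2.390103) = 0.824137
Iteration 3:
  f(0.824137) = -0.000012
  f'(0.824137) = -2.382236
  x_3 = 0.824137 - (-0.000012)/(-2.382236) = 0.824132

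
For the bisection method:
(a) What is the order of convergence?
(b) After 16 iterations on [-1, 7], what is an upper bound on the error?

(a) Bisection has linear (order 1) convergence; the error is halved each step.

(b) Error bound = (b-a)/2^n = (7 - (-1))/2^{16}
    = 8/2^{16}

(a) 1 (linear); (b) error ≤ 1.22e-04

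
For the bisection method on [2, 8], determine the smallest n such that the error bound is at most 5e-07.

We need (b-a)/2^n ≤ 5e-07
(8 - 2)/2^n ≤ 5e-07
6/2^n ≤ 5e-07
2^n ≥ 12000000
n ≥ log₂(12000000) = 23.52
n ≥ 24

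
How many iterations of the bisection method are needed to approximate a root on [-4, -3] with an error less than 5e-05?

We need (b-a)/2^n ≤ 5e-05
(-3 - (-4))/2^n ≤ 5e-05
1/2^n ≤ 5e-05
2^n ≥ 20000
n ≥ log₂(20000) = 14.29
n ≥ 15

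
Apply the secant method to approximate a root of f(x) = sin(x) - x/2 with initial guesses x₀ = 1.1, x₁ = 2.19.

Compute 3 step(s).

f(x) = sin(x) - x/2
x₀ = 1.1, x₁ = 2.19

Secant formula: x_{n+1} = x_n - f(x_n)(x_n - x_{n-1})/(f(x_n) - f(x_{n-1}))

Iteration 1:
  f(1.100000) = 0.341207
  f(2.190000) = -0.280659
  x_2 = 2.190000 - (-0.280659)×(2.190000 - 1.100000)/(-0.280659 - 0.341207)
       = 1.698064
Iteration 2:
  f(2.190000) = -0.280659
  f(1.698064) = 0.142880
  x_3 = 1.698064 - 0.142880×(1.698064 - 2.190000)/(0.142880 - (-0.280659))
       = 1.864018
Iteration 3:
  f(1.698064) = 0.142880
  f(1.864018) = 0.025309
  x_4 = 1.864018 - 0.025309×(1.864018 - 1.698064)/(0.025309 - 0.142880)
       = 1.899742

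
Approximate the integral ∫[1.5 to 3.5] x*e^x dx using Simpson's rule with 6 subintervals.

f(x) = x*e^x
a = 1.5, b = 3.5, n = 6
h = (b - a)/n = 0.333333

Simpson's rule: (h/3)[f(x₀) + 4f(x₁) + 2f(x₂) + ... + f(xₙ)]

x_0 = 1.5000, f(x_0) = 6.722534, coefficient = 1
x_1 = 1.8333, f(x_1) = 11.466952, coefficient = 4
x_2 = 2.1667, f(x_2) = 18.913133, coefficient = 2
x_3 = 2.5000, f(x_3) = 30.456235, coefficient = 4
x_4 = 2.8333, f(x_4) = 48.172446, coefficient = 2
x_5 = 3.1667, f(x_5) = 75.139484, coefficient = 4
x_6 = 3.5000, f(x_6) = 115.904082, coefficient = 1

I ≈ (0.333333/3) × 725.048458 = 80.560940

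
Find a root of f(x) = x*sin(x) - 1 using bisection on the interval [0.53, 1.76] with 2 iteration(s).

f(x) = x*sin(x) - 1
Initial interval: [0.53, 1.76]

Iteration 1:
  c_1 = (0.530000 + 1.760000)/2 = 1.145000
  f(c_1) = f(1.145000) = 0.042763
  f(a) × f(c) < 0, new interval: [0.530000, 1.145000]
Iteration 2:
  c_2 = (0.530000 + 1.145000)/2 = 0.837500
  f(c_2) = f(0.837500) = -0.377761
  f(a) × f(c) ≥ 0, new interval: [0.837500, 1.145000]

After 2 iteration(s), the approximation is c_2 = 0.837500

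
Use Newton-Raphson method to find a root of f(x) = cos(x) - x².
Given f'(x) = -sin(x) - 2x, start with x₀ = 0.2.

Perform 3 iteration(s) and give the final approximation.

f(x) = cos(x) - x²
f'(x) = -sin(x) - 2x
x₀ = 0.2

Newton-Raphson formula: x_{n+1} = x_n - f(x_n)/f'(x_n)

Iteration 1:
  f(0.200000) = 0.940067
  f'(0.200000) = -0.598669
  x_1 = 0.200000 - 0.940067/(-0.598669) = 1.770260
Iteration 2:
  f(1.770260) = -3.331965
  f'(1.770260) = -4.520693
  x_2 = 1.770260 - (-3.331965)/(-4.520693) = 1.033213
Iteration 3:
  f(1.033213) = -0.555467
  f'(1.033213) = -2.925374
  x_3 = 1.033213 - (-0.555467)/(-2.925374) = 0.843334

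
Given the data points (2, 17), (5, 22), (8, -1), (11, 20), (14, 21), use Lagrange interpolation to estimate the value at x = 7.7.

Lagrange interpolation formula:
P(x) = Σ yᵢ × Lᵢ(x)
where Lᵢ(x) = Π_{j≠i} (x - xⱼ)/(xᵢ - xⱼ)

L_0(7.7) = (7.7 - 5)/(2 - 5) × (7.7 - 8)/(2 - 8) × (7.7 - 11)/(2 - 11) × (7.7 - 14)/(2 - 14) = -0.008662
L_1(7.7) = (7.7 - 2)/(5 - 2) × (7.7 - 8)/(5 - 8) × (7.7 - 11)/(5 - 11) × (7.7 - 14)/(5 - 14) = 0.073150
L_2(7.7) = (7.7 - 2)/(8 - 2) × (7.7 - 5)/(8 - 5) × (7.7 - 11)/(8 - 11) × (7.7 - 14)/(8 - 14) = 0.987525
L_3(7.7) = (7.7 - 2)/(11 - 2) × (7.7 - 5)/(11 - 5) × (7.7 - 8)/(11 - 8) × (7.7 - 14)/(11 - 14) = -0.059850
L_4(7.7) = (7.7 - 2)/(14 - 2) × (7.7 - 5)/(14 - 5) × (7.7 - 8)/(14 - 8) × (7.7 - 11)/(14 - 11) = 0.007837

P(7.7) = 17×L_0(7.7) + 22×L_1(7.7) + (-1)×L_2(7.7) + 20×L_3(7.7) + 21×L_4(7.7)
P(7.7) = -0.557900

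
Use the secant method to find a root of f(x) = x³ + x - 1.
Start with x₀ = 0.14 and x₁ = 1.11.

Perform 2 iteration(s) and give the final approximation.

f(x) = x³ + x - 1
x₀ = 0.14, x₁ = 1.11

Secant formula: x_{n+1} = x_n - f(x_n)(x_n - x_{n-1})/(f(x_n) - f(x_{n-1}))

Iteration 1:
  f(0.140000) = -0.857256
  f(1.110000) = 1.477631
  x_2 = 1.110000 - 1.477631×(1.110000 - 0.140000)/(1.477631 - (-0.857256))
       = 0.496136
Iteration 2:
  f(1.110000) = 1.477631
  f(0.496136) = -0.381739
  x_3 = 0.496136 - (-0.381739)×(0.496136 - 1.110000)/(-0.381739 - 1.477631)
       = 0.622166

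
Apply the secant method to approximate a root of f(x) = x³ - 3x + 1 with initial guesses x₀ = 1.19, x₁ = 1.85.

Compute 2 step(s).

f(x) = x³ - 3x + 1
x₀ = 1.19, x₁ = 1.85

Secant formula: x_{n+1} = x_n - f(x_n)(x_n - x_{n-1})/(f(x_n) - f(x_{n-1}))

Iteration 1:
  f(1.190000) = -0.884841
  f(1.850000) = 1.781625
  x_2 = 1.850000 - 1.781625×(1.850000 - 1.190000)/(1.781625 - (-0.884841))
       = 1.409015
Iteration 2:
  f(1.850000) = 1.781625
  f(1.409015) = -0.429696
  x_3 = 1.409015 - (-0.429696)×(1.409015 - 1.850000)/(-0.429696 - 1.781625)
       = 1.494705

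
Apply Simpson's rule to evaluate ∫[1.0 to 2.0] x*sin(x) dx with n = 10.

f(x) = x*sin(x)
a = 1.0, b = 2.0, n = 10
h = (b - a)/n = 0.100000

Simpson's rule: (h/3)[f(x₀) + 4f(x₁) + 2f(x₂) + ... + f(xₙ)]

x_0 = 1.0000, f(x_0) = 0.841471, coefficient = 1
x_1 = 1.1000, f(x_1) = 0.980328, coefficient = 4
x_2 = 1.2000, f(x_2) = 1.118447, coefficient = 2
x_3 = 1.3000, f(x_3) = 1.252626, coefficient = 4
x_4 = 1.4000, f(x_4) = 1.379630, coefficient = 2
x_5 = 1.5000, f(x_5) = 1.496242, coefficient = 4
x_6 = 1.6000, f(x_6) = 1.599318, coefficient = 2
x_7 = 1.7000, f(x_7) = 1.685830, coefficient = 4
x_8 = 1.8000, f(x_8) = 1.752926, coefficient = 2
x_9 = 1.9000, f(x_9) = 1.797970, coefficient = 4
x_10 = 2.0000, f(x_10) = 1.818595, coefficient = 1

I ≈ (0.100000/3) × 43.212692 = 1.440423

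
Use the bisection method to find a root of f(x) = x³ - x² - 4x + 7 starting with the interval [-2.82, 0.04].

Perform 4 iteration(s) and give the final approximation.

f(x) = x³ - x² - 4x + 7
Initial interval: [-2.82, 0.04]

Iteration 1:
  c_1 = (-2.820000 + 0.040000)/2 = -1.390000
  f(c_1) = f(-1.390000) = 7.942281
  f(a) × f(c) < 0, new interval: [-2.820000, -1.390000]
Iteration 2:
  c_2 = (-2.820000 + (-1.390000))/2 = -2.105000
  f(c_2) = f(-2.105000) = 1.661667
  f(a) × f(c) < 0, new interval: [-2.820000, -2.105000]
Iteration 3:
  c_3 = (-2.820000 + (-2.105000))/2 = -2.462500
  f(c_3) = f(-2.462500) = -4.146275
  f(a) × f(c) ≥ 0, new interval: [-2.462500, -2.105000]
Iteration 4:
  c_4 = (-2.462500 + (-2.105000))/2 = -2.283750
  f(c_4) = f(-2.283750) = -0.991444
  f(a) × f(c) ≥ 0, new interval: [-2.283750, -2.105000]

After 4 iteration(s), the approximation is c_4 = -2.283750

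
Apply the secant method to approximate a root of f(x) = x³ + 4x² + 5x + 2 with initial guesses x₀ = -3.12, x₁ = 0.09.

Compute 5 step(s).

f(x) = x³ + 4x² + 5x + 2
x₀ = -3.12, x₁ = 0.09

Secant formula: x_{n+1} = x_n - f(x_n)(x_n - x_{n-1})/(f(x_n) - f(x_{n-1}))

Iteration 1:
  f(-3.120000) = -5.033728
  f(0.090000) = 2.483129
  x_2 = 0.090000 - 2.483129×(0.090000 - (-3.120000))/(2.483129 - (-5.033728))
       = -0.970396
Iteration 2:
  f(0.090000) = 2.483129
  f(-0.970396) = 0.000902
  x_3 = -0.970396 - 0.000902×(-0.970396 - 0.090000)/(0.000902 - 2.483129)
       = -0.970781
Iteration 3:
  f(-0.970396) = 0.000902
  f(-0.970781) = 0.000879
  x_4 = -0.970781 - 0.000879×(-0.970781 - (-0.970396))/(0.000879 - 0.000902)
       = -0.985088
Iteration 4:
  f(-0.970781) = 0.000879
  f(-0.985088) = 0.000226
  x_5 = -0.985088 - 0.000226×(-0.985088 - (-0.970781))/(0.000226 - 0.000879)
       = -0.990033
Iteration 5:
  f(-0.985088) = 0.000226
  f(-0.990033) = 0.000100
  x_6 = -0.990033 - 0.000100×(-0.990033 - (-0.985088))/(0.000100 - 0.000226)
       = -0.993991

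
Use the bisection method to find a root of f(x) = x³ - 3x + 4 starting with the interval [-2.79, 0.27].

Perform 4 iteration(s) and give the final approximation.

f(x) = x³ - 3x + 4
Initial interval: [-2.79, 0.27]

Iteration 1:
  c_1 = (-2.790000 + 0.270000)/2 = -1.260000
  f(c_1) = f(-1.260000) = 5.779624
  f(a) × f(c) < 0, new interval: [-2.790000, -1.260000]
Iteration 2:
  c_2 = (-2.790000 + (-1.260000))/2 = -2.025000
  f(c_2) = f(-2.025000) = 1.771234
  f(a) × f(c) < 0, new interval: [-2.790000, -2.025000]
Iteration 3:
  c_3 = (-2.790000 + (-2.025000))/2 = -2.407500
  f(c_3) = f(-2.407500) = -2.731505
  f(a) × f(c) ≥ 0, new interval: [-2.407500, -2.025000]
Iteration 4:
  c_4 = (-2.407500 + (-2.025000))/2 = -2.216250
  f(c_4) = f(-2.216250) = -0.236947
  f(a) × f(c) ≥ 0, new interval: [-2.216250, -2.025000]

After 4 iteration(s), the approximation is c_4 = -2.216250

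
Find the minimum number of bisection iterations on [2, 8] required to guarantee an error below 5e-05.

We need (b-a)/2^n ≤ 5e-05
(8 - 2)/2^n ≤ 5e-05
6/2^n ≤ 5e-05
2^n ≥ 120000
n ≥ log₂(120000) = 16.87
n ≥ 17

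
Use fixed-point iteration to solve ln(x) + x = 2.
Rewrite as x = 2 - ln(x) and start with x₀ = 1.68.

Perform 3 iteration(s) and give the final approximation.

Equation: ln(x) + x = 2
Fixed-point form: x = 2 - ln(x)
x₀ = 1.68

x_1 = g(1.680000) = 1.481206
x_2 = g(1.481206) = 1.607143
x_3 = g(1.607143) = 1.525542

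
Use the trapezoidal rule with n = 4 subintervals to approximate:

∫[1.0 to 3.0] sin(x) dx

f(x) = sin(x)
a = 1.0, b = 3.0, n = 4
h = (b - a)/n = 0.500000

Trapezoidal rule: (h/2)[f(x₀) + 2f(x₁) + 2f(x₂) + ... + f(xₙ)]

x_0 = 1.0000, f(x_0) = 0.841471, coefficient = 1
x_1 = 1.5000, f(x_1) = 0.997495, coefficient = 2
x_2 = 2.0000, f(x_2) = 0.909297, coefficient = 2
x_3 = 2.5000, f(x_3) = 0.598472, coefficient = 2
x_4 = 3.0000, f(x_4) = 0.141120, coefficient = 1

I ≈ (0.500000/2) × 5.993120 = 1.498280
Exact value: 1.530295
Error: 0.032015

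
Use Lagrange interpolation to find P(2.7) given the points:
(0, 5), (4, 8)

Lagrange interpolation formula:
P(x) = Σ yᵢ × Lᵢ(x)
where Lᵢ(x) = Π_{j≠i} (x - xⱼ)/(xᵢ - xⱼ)

L_0(2.7) = (2.7 - 4)/(0 - 4) = 0.325000
L_1(2.7) = (2.7 - 0)/(4 - 0) = 0.675000

P(2.7) = 5×L_0(2.7) + 8×L_1(2.7)
P(2.7) = 7.025000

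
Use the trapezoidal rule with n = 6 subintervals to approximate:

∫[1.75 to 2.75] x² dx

f(x) = x²
a = 1.75, b = 2.75, n = 6
h = (b - a)/n = 0.166667

Trapezoidal rule: (h/2)[f(x₀) + 2f(x₁) + 2f(x₂) + ... + f(xₙ)]

x_0 = 1.7500, f(x_0) = 3.062500, coefficient = 1
x_1 = 1.9167, f(x_1) = 3.673611, coefficient = 2
x_2 = 2.0833, f(x_2) = 4.340278, coefficient = 2
x_3 = 2.2500, f(x_3) = 5.062500, coefficient = 2
x_4 = 2.4167, f(x_4) = 5.840278, coefficient = 2
x_5 = 2.5833, f(x_5) = 6.673611, coefficient = 2
x_6 = 2.7500, f(x_6) = 7.562500, coefficient = 1

I ≈ (0.166667/2) × 61.805556 = 5.150463
Exact value: 5.145833
Error: 0.004630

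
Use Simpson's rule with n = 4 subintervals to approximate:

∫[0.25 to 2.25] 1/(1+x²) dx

f(x) = 1/(1+x²)
a = 0.25, b = 2.25, n = 4
h = (b - a)/n = 0.500000

Simpson's rule: (h/3)[f(x₀) + 4f(x₁) + 2f(x₂) + ... + f(xₙ)]

x_0 = 0.2500, f(x_0) = 0.941176, coefficient = 1
x_1 = 0.7500, f(x_1) = 0.640000, coefficient = 4
x_2 = 1.2500, f(x_2) = 0.390244, coefficient = 2
x_3 = 1.7500, f(x_3) = 0.246154, coefficient = 4
x_4 = 2.2500, f(x_4) = 0.164948, coefficient = 1

I ≈ (0.500000/3) × 5.431228 = 0.905205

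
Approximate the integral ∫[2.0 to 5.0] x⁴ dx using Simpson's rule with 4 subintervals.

f(x) = x⁴
a = 2.0, b = 5.0, n = 4
h = (b - a)/n = 0.750000

Simpson's rule: (h/3)[f(x₀) + 4f(x₁) + 2f(x₂) + ... + f(xₙ)]

x_0 = 2.0000, f(x_0) = 16.000000, coefficient = 1
x_1 = 2.7500, f(x_1) = 57.191406, coefficient = 4
x_2 = 3.5000, f(x_2) = 150.062500, coefficient = 2
x_3 = 4.2500, f(x_3) = 326.253906, coefficient = 4
x_4 = 5.0000, f(x_4) = 625.000000, coefficient = 1

I ≈ (0.750000/3) × 2474.906250 = 618.726562
Exact value: 618.600000
Error: 0.126562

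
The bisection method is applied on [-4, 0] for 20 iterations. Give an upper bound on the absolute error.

Bisection error bound: |error| ≤ (b-a)/2^n
|error| ≤ (0 - (-4))/2^20 = 4/2^20
|error| ≤ 0.0000038147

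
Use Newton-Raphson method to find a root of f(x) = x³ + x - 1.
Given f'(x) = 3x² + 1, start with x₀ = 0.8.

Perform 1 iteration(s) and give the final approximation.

f(x) = x³ + x - 1
f'(x) = 3x² + 1
x₀ = 0.8

Newton-Raphson formula: x_{n+1} = x_n - f(x_n)/f'(x_n)

Iteration 1:
  f(0.800000) = 0.312000
  f'(0.800000) = 2.920000
  x_1 = 0.800000 - 0.312000/2.920000 = 0.693151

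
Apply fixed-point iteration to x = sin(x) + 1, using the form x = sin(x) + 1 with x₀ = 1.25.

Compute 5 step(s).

Equation: x = sin(x) + 1
Fixed-point form: x = sin(x) + 1
x₀ = 1.25

x_1 = g(1.250000) = 1.948985
x_2 = g(1.948985) = 1.929335
x_3 = g(1.929335) = 1.936411
x_4 = g(1.936411) = 1.933904
x_5 = g(1.933904) = 1.934797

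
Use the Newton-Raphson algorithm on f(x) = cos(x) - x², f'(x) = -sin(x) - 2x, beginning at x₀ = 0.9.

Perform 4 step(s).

f(x) = cos(x) - x²
f'(x) = -sin(x) - 2x
x₀ = 0.9

Newton-Raphson formula: x_{n+1} = x_n - f(x_n)/f'(x_n)

Iteration 1:
  f(0.900000) = -0.188390
  f'(0.900000) = -2.583327
  x_1 = 0.900000 - (-0.188390)/(-2.583327) = 0.827075
Iteration 2:
  f(0.827075) = -0.007021
  f'(0.827075) = -2.390103
  x_2 = 0.827075 - (-0.007021)/(-2.390103) = 0.824137
Iteration 3:
  f(0.824137) = -0.000012
  f'(0.824137) = -2.382236
  x_3 = 0.824137 - (-0.000012)/(-2.382236) = 0.824132
Iteration 4:
  f(0.824132) = 0.000000
  f'(0.824132) = -2.382223
  x_4 = 0.824132 - 0.000000/(-2.382223) = 0.824132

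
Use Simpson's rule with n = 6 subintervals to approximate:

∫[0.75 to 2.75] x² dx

f(x) = x²
a = 0.75, b = 2.75, n = 6
h = (b - a)/n = 0.333333

Simpson's rule: (h/3)[f(x₀) + 4f(x₁) + 2f(x₂) + ... + f(xₙ)]

x_0 = 0.7500, f(x_0) = 0.562500, coefficient = 1
x_1 = 1.0833, f(x_1) = 1.173611, coefficient = 4
x_2 = 1.4167, f(x_2) = 2.006944, coefficient = 2
x_3 = 1.7500, f(x_3) = 3.062500, coefficient = 4
x_4 = 2.0833, f(x_4) = 4.340278, coefficient = 2
x_5 = 2.4167, f(x_5) = 5.840278, coefficient = 4
x_6 = 2.7500, f(x_6) = 7.562500, coefficient = 1

I ≈ (0.333333/3) × 61.125000 = 6.791667
Exact value: 6.791667
Error: 0.000000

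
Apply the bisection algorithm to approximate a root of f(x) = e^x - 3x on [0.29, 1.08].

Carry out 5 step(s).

f(x) = e^x - 3x
Initial interval: [0.29, 1.08]

Iteration 1:
  c_1 = (0.290000 + 1.080000)/2 = 0.685000
  f(c_1) = f(0.685000) = -0.071228
  f(a) × f(c) < 0, new interval: [0.290000, 0.685000]
Iteration 2:
  c_2 = (0.290000 + 0.685000)/2 = 0.487500
  f(c_2) = f(0.487500) = 0.165741
  f(a) × f(c) ≥ 0, new interval: [0.487500, 0.685000]
Iteration 3:
  c_3 = (0.487500 + 0.685000)/2 = 0.586250
  f(c_3) = f(0.586250) = 0.038486
  f(a) × f(c) ≥ 0, new interval: [0.586250, 0.685000]
Iteration 4:
  c_4 = (0.586250 + 0.685000)/2 = 0.635625
  f(c_4) = f(0.635625) = -0.018673
  f(a) × f(c) < 0, new interval: [0.586250, 0.635625]
Iteration 5:
  c_5 = (0.586250 + 0.635625)/2 = 0.610938
  f(c_5) = f(0.610938) = 0.009345
  f(a) × f(c) ≥ 0, new interval: [0.610938, 0.635625]

After 5 iteration(s), the approximation is c_5 = 0.610938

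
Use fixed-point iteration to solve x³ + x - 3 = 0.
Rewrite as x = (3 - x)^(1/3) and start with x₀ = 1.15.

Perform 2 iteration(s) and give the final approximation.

Equation: x³ + x - 3 = 0
Fixed-point form: x = (3 - x)^(1/3)
x₀ = 1.15

x_1 = g(1.150000) = 1.227601
x_2 = g(1.227601) = 1.210191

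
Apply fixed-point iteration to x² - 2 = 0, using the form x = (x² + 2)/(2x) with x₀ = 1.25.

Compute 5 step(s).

Equation: x² - 2 = 0
Fixed-point form: x = (x² + 2)/(2x)
x₀ = 1.25

x_1 = g(1.250000) = 1.425000
x_2 = g(1.425000) = 1.414254
x_3 = g(1.414254) = 1.414214
x_4 = g(1.414214) = 1.414214
x_5 = g(1.414214) = 1.414214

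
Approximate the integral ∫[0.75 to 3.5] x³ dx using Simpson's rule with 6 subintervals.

f(x) = x³
a = 0.75, b = 3.5, n = 6
h = (b - a)/n = 0.458333

Simpson's rule: (h/3)[f(x₀) + 4f(x₁) + 2f(x₂) + ... + f(xₙ)]

x_0 = 0.7500, f(x_0) = 0.421875, coefficient = 1
x_1 = 1.2083, f(x_1) = 1.764251, coefficient = 4
x_2 = 1.6667, f(x_2) = 4.629630, coefficient = 2
x_3 = 2.1250, f(x_3) = 9.595703, coefficient = 4
x_4 = 2.5833, f(x_4) = 17.240162, coefficient = 2
x_5 = 3.0417, f(x_5) = 28.140697, coefficient = 4
x_6 = 3.5000, f(x_6) = 42.875000, coefficient = 1

I ≈ (0.458333/3) × 245.039062 = 37.436523
Exact value: 37.436523
Error: 0.000000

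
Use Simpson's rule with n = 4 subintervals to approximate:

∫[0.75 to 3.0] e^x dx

f(x) = e^x
a = 0.75, b = 3.0, n = 4
h = (b - a)/n = 0.562500

Simpson's rule: (h/3)[f(x₀) + 4f(x₁) + 2f(x₂) + ... + f(xₙ)]

x_0 = 0.7500, f(x_0) = 2.117000, coefficient = 1
x_1 = 1.3125, f(x_1) = 3.715451, coefficient = 4
x_2 = 1.8750, f(x_2) = 6.520819, coefficient = 2
x_3 = 2.4375, f(x_3) = 11.444394, coefficient = 4
x_4 = 3.0000, f(x_4) = 20.085537, coefficient = 1

I ≈ (0.562500/3) × 95.883554 = 17.978166
Exact value: 17.968537
Error: 0.009629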